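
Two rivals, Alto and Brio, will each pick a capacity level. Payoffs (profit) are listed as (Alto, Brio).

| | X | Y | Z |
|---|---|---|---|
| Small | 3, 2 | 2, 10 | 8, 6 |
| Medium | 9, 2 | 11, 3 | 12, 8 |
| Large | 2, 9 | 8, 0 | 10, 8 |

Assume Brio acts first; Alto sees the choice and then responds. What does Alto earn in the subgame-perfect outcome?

12

Backward induction with Brio moving first.
- X → Alto plays Medium (best of 3, 9, 2); Brio gets 2.
- Y → Alto plays Medium (best of 2, 11, 8); Brio gets 3.
- Z → Alto plays Medium (best of 8, 12, 10); Brio gets 8.
Among 2, 3, 8, the best is 8 at Z. Subgame-perfect outcome: (Medium, Z) with payoffs (12, 8).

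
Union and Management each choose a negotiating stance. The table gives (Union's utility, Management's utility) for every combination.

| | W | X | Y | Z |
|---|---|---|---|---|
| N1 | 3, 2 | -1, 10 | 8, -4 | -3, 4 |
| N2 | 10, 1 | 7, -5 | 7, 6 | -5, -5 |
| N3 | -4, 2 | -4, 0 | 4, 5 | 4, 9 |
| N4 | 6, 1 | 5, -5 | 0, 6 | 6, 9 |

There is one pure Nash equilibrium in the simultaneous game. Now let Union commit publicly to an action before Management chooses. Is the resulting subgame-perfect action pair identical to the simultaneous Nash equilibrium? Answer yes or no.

Backward induction with Union moving first.
- N1 → Management plays X (best of 2, 10, -4, 4); Union gets -1.
- N2 → Management plays Y (best of 1, -5, 6, -5); Union gets 7.
- N3 → Management plays Z (best of 2, 0, 5, 9); Union gets 4.
- N4 → Management plays Z (best of 1, -5, 6, 9); Union gets 6.
Maximizing over -1, 7, 4, 6, Union chooses N2. Subgame-perfect outcome: (N2, Y) with payoffs (7, 6).
Under simultaneous play:
Union's best replies: W→N2; X→N2; Y→N1; Z→N4.
Management's best replies: N1→X; N2→Y; N3→Z; N4→Z.
The unique mutual best reply is (N4, Z), giving (6, 9).
Sequential outcome (N2, Y) differs from the Nash profile (N4, Z).

no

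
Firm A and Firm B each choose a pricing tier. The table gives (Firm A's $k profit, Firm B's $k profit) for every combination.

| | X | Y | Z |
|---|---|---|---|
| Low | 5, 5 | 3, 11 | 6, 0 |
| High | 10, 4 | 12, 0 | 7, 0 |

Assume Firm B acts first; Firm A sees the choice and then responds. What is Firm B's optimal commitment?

X

Solve by backward induction (Firm B leads).
- X → Firm A plays High (best of 5, 10); Firm B gets 4.
- Y → Firm A plays High (best of 3, 12); Firm B gets 0.
- Z → Firm A plays High (best of 6, 7); Firm B gets 0.
Maximizing over 4, 0, 0, Firm B chooses X. Subgame-perfect outcome: (High, X) with payoffs (10, 4).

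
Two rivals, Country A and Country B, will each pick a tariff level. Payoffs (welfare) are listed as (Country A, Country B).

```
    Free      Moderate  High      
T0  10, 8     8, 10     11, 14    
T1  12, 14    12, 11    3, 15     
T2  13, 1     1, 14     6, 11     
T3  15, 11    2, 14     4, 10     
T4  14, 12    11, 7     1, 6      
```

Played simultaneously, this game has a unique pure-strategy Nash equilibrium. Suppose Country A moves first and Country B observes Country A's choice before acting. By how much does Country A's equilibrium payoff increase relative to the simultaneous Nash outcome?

Country B best-responds to each possible Country A move:
- T0: Country B compares 8, 10, 14 and picks High; Country A would get 11.
- T1: Country B compares 14, 11, 15 and picks High; Country A would get 3.
- T2: Country B compares 1, 14, 11 and picks Moderate; Country A would get 1.
- T3: Country B compares 11, 14, 10 and picks Moderate; Country A would get 2.
- T4: Country B compares 12, 7, 6 and picks Free; Country A would get 14.
Country A's induced payoffs are 11, 3, 1, 2, 14, so Country A commits to T4. Subgame-perfect outcome: (T4, Free) with payoffs (14, 12).
Now find the simultaneous Nash equilibrium.
Country A's best replies: Free→T3; Moderate→T1; High→T0.
Country B's best replies: T0→High; T1→High; T2→Moderate; T3→Moderate; T4→Free.
Only (T0, High) has each player best-responding; Nash payoffs (11, 14).
Country A's commitment gain: 14 − 11 = 3.

3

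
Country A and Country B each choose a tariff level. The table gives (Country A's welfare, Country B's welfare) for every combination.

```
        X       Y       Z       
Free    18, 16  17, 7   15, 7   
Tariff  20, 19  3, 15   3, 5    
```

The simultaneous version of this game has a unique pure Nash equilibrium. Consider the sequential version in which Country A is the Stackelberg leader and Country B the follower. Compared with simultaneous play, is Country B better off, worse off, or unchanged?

Backward induction with Country A moving first.
- Free: Country B compares 16, 7, 7 and picks X; Country A would get 18.
- Tariff: Country B compares 19, 15, 5 and picks X; Country A would get 20.
Maximizing over 18, 20, Country A chooses Tariff. Subgame-perfect outcome: (Tariff, X) with payoffs (20, 19).
For the simultaneous game, intersect best replies.
Country A's best replies: X→Tariff; Y→Free; Z→Free.
Country B's best replies: Free→X; Tariff→X.
Only (Tariff, X) has each player best-responding; Nash payoffs (20, 19).
Country B earns 19 sequentially versus 19 at the Nash outcome: unchanged.

unchanged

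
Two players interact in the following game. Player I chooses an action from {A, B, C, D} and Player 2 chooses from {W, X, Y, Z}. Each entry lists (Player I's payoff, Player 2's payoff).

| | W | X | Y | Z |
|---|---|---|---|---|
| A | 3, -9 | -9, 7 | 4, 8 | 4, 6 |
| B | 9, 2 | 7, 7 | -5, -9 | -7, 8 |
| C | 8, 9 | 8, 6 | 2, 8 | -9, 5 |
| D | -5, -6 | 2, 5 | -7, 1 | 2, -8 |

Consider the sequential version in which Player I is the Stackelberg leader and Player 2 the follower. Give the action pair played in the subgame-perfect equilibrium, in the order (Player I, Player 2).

Solve by backward induction (Player I leads).
- A: BR = Y, leader payoff 4.
- B: BR = Z, leader payoff -7.
- C: BR = W, leader payoff 8.
- D: BR = X, leader payoff 2.
Among 4, -7, 8, 2, the best is 8 at C. Subgame-perfect outcome: (C, W) with payoffs (8, 9).

(C, W)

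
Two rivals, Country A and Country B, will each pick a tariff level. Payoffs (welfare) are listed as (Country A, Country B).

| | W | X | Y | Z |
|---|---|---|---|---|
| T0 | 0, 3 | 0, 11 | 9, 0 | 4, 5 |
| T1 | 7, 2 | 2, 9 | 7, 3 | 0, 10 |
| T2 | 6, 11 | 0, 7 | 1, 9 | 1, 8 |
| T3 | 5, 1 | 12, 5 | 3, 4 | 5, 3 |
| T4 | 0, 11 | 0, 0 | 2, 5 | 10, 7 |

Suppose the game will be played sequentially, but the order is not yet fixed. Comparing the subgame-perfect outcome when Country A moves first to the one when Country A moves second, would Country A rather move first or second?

first

If Country A leads: Country B's best replies are T0→X, T1→Z, T2→W, T3→X, T4→W; Country A's induced payoffs 0, 0, 6, 12, 0; outcome (T3, X), payoffs (12, 5).
If Country B leads: Country A's best replies are W→T1, X→T3, Y→T0, Z→T4; Country B's induced payoffs 2, 5, 0, 7; outcome (T4, Z), payoffs (10, 7).
Country A gets 12 moving first and 10 moving second, so Country A prefers to move first.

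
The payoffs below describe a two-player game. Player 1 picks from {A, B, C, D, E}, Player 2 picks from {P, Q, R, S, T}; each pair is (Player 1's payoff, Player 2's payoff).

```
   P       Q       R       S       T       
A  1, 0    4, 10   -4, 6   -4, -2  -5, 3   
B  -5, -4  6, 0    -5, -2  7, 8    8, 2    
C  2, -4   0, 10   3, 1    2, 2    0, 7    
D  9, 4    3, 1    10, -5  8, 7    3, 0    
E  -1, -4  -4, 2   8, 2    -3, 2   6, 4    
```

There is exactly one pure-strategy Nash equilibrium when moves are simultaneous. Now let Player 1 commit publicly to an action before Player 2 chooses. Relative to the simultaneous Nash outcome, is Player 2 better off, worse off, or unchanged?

unchanged

Work backward from Player 2's decision.
- A: Player 2 compares 0, 10, 6, -2, 3 and picks Q; Player 1 would get 4.
- B: Player 2 compares -4, 0, -2, 8, 2 and picks S; Player 1 would get 7.
- C: Player 2 compares -4, 10, 1, 2, 7 and picks Q; Player 1 would get 0.
- D: Player 2 compares 4, 1, -5, 7, 0 and picks S; Player 1 would get 8.
- E: Player 2 compares -4, 2, 2, 2, 4 and picks T; Player 1 would get 6.
Maximizing over 4, 7, 0, 8, 6, Player 1 chooses D. Subgame-perfect outcome: (D, S) with payoffs (8, 7).
For the simultaneous game, intersect best replies.
Player 1's best replies: P→D; Q→B; R→D; S→D; T→B.
Player 2's best replies: A→Q; B→S; C→Q; D→S; E→T.
The unique mutual best reply is (D, S), giving (8, 7).
Player 2 earns 7 sequentially versus 7 at the Nash outcome: unchanged.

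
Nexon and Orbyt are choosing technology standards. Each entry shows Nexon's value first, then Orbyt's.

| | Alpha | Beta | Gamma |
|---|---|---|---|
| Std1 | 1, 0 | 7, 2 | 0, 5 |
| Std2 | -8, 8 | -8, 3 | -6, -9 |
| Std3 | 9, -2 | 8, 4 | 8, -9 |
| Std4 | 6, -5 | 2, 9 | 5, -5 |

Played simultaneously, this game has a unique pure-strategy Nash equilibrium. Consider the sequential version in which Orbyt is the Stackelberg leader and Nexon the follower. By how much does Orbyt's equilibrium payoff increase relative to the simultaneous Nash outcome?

0

Solve by backward induction (Orbyt leads).
- Alpha → Nexon plays Std3 (best of 1, -8, 9, 6); Orbyt gets -2.
- Beta → Nexon plays Std3 (best of 7, -8, 8, 2); Orbyt gets 4.
- Gamma → Nexon plays Std3 (best of 0, -6, 8, 5); Orbyt gets -9.
Orbyt's induced payoffs are -2, 4, -9, so Orbyt commits to Beta. Subgame-perfect outcome: (Std3, Beta) with payoffs (8, 4).
For the simultaneous game, intersect best replies.
Nexon's best replies: Alpha→Std3; Beta→Std3; Gamma→Std3.
Orbyt's best replies: Std1→Gamma; Std2→Alpha; Std3→Beta; Std4→Beta.
The unique mutual best reply is (Std3, Beta), giving (8, 4).
Orbyt's commitment gain: 4 − 4 = 0.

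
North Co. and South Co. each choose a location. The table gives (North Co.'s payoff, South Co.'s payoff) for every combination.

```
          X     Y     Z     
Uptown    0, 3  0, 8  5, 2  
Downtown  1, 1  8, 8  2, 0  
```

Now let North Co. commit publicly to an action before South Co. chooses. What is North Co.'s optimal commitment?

Downtown

South Co. best-responds to each possible North Co. move:
- Uptown → South Co. plays Y (best of 3, 8, 2); North Co. gets 0.
- Downtown → South Co. plays Y (best of 1, 8, 0); North Co. gets 8.
Among 0, 8, the best is 8 at Downtown. Subgame-perfect outcome: (Downtown, Y) with payoffs (8, 8).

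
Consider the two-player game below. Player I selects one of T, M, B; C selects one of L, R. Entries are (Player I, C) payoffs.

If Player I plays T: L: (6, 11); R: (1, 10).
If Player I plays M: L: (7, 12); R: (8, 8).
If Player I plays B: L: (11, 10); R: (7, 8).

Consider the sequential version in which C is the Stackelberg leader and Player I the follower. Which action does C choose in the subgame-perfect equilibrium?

L

Work backward from Player I's decision.
- L → Player I plays B (best of 6, 7, 11); C gets 10.
- R → Player I plays M (best of 1, 8, 7); C gets 8.
Maximizing over 10, 8, C chooses L. Subgame-perfect outcome: (B, L) with payoffs (11, 10).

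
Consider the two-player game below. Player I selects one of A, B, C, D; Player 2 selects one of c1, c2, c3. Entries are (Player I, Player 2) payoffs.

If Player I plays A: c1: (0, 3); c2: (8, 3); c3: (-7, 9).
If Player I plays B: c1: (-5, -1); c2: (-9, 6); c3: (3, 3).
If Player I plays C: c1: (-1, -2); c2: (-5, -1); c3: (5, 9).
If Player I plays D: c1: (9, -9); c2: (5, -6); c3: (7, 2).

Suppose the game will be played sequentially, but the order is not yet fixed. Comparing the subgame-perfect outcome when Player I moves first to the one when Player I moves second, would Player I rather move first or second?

If Player I leads: Player 2's best replies are A→c3, B→c2, C→c3, D→c3; Player I's induced payoffs -7, -9, 5, 7; outcome (D, c3), payoffs (7, 2).
If Player 2 leads: Player I's best replies are c1→D, c2→A, c3→D; Player 2's induced payoffs -9, 3, 2; outcome (A, c2), payoffs (8, 3).
Player I gets 7 moving first and 8 moving second, so Player I prefers to move second.

second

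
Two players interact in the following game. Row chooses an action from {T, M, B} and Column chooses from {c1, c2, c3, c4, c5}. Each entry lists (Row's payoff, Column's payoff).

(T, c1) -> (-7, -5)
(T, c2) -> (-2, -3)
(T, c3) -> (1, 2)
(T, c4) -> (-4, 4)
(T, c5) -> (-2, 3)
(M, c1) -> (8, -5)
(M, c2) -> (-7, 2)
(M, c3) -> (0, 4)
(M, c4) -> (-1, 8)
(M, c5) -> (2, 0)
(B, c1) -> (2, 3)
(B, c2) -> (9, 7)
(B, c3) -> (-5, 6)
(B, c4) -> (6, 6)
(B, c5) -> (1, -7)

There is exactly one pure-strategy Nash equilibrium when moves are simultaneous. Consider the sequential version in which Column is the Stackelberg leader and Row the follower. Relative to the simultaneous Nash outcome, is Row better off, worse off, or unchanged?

unchanged

Solve by backward induction (Column leads).
- c1: Row compares -7, 8, 2 and picks M; Column would get -5.
- c2: Row compares -2, -7, 9 and picks B; Column would get 7.
- c3: Row compares 1, 0, -5 and picks T; Column would get 2.
- c4: Row compares -4, -1, 6 and picks B; Column would get 6.
- c5: Row compares -2, 2, 1 and picks M; Column would get 0.
Maximizing over -5, 7, 2, 6, 0, Column chooses c2. Subgame-perfect outcome: (B, c2) with payoffs (9, 7).
Now find the simultaneous Nash equilibrium.
Row's best replies: c1→M; c2→B; c3→T; c4→B; c5→M.
Column's best replies: T→c4; M→c4; B→c2.
Only (B, c2) has each player best-responding; Nash payoffs (9, 7).
Row earns 9 sequentially versus 9 at the Nash outcome: unchanged.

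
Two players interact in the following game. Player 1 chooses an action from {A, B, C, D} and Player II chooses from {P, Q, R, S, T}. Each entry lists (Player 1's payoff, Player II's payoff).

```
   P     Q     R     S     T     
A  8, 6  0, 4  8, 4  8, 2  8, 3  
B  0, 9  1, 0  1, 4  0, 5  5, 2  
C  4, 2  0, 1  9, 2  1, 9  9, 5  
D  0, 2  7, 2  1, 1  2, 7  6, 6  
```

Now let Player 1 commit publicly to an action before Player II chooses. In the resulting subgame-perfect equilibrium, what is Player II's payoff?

Solve by backward induction (Player 1 leads).
- A → Player II plays P (best of 6, 4, 4, 2, 3); Player 1 gets 8.
- B → Player II plays P (best of 9, 0, 4, 5, 2); Player 1 gets 0.
- C → Player II plays S (best of 2, 1, 2, 9, 5); Player 1 gets 1.
- D → Player II plays S (best of 2, 2, 1, 7, 6); Player 1 gets 2.
Among 8, 0, 1, 2, the best is 8 at A. Subgame-perfect outcome: (A, P) with payoffs (8, 6).

6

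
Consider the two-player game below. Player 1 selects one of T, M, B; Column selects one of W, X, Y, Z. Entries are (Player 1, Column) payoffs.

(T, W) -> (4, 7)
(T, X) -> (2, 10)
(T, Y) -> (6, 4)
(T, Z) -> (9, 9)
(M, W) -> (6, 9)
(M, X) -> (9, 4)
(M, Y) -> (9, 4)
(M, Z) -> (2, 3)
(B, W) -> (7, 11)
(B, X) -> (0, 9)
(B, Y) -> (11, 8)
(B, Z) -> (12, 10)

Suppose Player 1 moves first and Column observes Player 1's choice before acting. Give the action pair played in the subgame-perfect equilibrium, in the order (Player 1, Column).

(B, W)

Column best-responds to each possible Player 1 move:
- T → Column plays X (best of 7, 10, 4, 9); Player 1 gets 2.
- M → Column plays W (best of 9, 4, 4, 3); Player 1 gets 6.
- B → Column plays W (best of 11, 9, 8, 10); Player 1 gets 7.
Among 2, 6, 7, the best is 7 at B. Subgame-perfect outcome: (B, W) with payoffs (7, 11).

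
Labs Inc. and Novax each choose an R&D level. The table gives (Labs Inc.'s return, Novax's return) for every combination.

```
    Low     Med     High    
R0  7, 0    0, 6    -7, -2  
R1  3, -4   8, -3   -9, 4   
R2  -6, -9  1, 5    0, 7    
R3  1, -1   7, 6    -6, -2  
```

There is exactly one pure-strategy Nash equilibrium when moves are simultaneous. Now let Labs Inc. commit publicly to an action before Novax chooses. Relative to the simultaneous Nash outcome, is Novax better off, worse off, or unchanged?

worse off

Solve by backward induction (Labs Inc. leads).
- R0: BR = Med, leader payoff 0.
- R1: BR = High, leader payoff -9.
- R2: BR = High, leader payoff 0.
- R3: BR = Med, leader payoff 7.
Labs Inc.'s induced payoffs are 0, -9, 0, 7, so Labs Inc. commits to R3. Subgame-perfect outcome: (R3, Med) with payoffs (7, 6).
Now find the simultaneous Nash equilibrium.
Labs Inc.'s best replies: Low→R0; Med→R1; High→R2.
Novax's best replies: R0→Med; R1→High; R2→High; R3→Med.
Only (R2, High) has each player best-responding; Nash payoffs (0, 7).
Novax earns 6 sequentially versus 7 at the Nash outcome: worse off.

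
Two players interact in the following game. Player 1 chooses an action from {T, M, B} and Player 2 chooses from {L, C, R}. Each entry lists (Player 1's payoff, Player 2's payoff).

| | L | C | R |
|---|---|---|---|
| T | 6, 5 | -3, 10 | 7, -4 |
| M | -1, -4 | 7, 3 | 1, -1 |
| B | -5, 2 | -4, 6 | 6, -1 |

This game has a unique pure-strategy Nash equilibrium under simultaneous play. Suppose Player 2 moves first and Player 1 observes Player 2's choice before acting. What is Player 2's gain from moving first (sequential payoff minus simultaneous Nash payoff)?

Backward induction with Player 2 moving first.
- L: Player 1 compares 6, -1, -5 and picks T; Player 2 would get 5.
- C: Player 1 compares -3, 7, -4 and picks M; Player 2 would get 3.
- R: Player 1 compares 7, 1, 6 and picks T; Player 2 would get -4.
Player 2's induced payoffs are 5, 3, -4, so Player 2 commits to L. Subgame-perfect outcome: (T, L) with payoffs (6, 5).
Under simultaneous play:
Player 1's best replies: L→T; C→M; R→T.
Player 2's best replies: T→C; M→C; B→C.
The unique mutual best reply is (M, C), giving (7, 3).
Player 2's commitment gain: 5 − 3 = 2.

2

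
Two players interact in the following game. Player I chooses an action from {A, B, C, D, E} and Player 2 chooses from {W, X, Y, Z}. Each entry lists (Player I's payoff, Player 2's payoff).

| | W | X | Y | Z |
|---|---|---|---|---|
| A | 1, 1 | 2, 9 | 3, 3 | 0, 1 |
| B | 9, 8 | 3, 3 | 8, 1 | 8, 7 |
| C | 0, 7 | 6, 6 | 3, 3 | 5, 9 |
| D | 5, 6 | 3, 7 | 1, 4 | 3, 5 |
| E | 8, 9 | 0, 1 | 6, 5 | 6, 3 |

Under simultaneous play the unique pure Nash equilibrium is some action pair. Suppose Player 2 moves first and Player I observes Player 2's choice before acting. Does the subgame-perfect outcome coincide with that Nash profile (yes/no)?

Backward induction with Player 2 moving first.
- W: BR = B, leader payoff 8.
- X: BR = C, leader payoff 6.
- Y: BR = B, leader payoff 1.
- Z: BR = B, leader payoff 7.
Among 8, 6, 1, 7, the best is 8 at W. Subgame-perfect outcome: (B, W) with payoffs (9, 8).
Now find the simultaneous Nash equilibrium.
Player I's best replies: W→B; X→C; Y→B; Z→B.
Player 2's best replies: A→X; B→W; C→Z; D→X; E→W.
Only (B, W) has each player best-responding; Nash payoffs (9, 8).
Sequential outcome (B, W) coincides with the Nash profile (B, W).

yes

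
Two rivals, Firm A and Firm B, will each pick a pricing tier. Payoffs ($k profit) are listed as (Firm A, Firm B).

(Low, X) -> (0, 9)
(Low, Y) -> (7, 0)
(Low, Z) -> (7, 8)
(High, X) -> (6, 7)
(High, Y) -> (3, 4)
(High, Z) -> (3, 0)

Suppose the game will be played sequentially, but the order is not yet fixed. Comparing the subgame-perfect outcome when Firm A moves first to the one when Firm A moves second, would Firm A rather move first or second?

second

If Firm A leads: Firm B's best replies are Low→X, High→X; Firm A's induced payoffs 0, 6; outcome (High, X), payoffs (6, 7).
If Firm B leads: Firm A's best replies are X→High, Y→Low, Z→Low; Firm B's induced payoffs 7, 0, 8; outcome (Low, Z), payoffs (7, 8).
Firm A gets 6 moving first and 7 moving second, so Firm A prefers to move second.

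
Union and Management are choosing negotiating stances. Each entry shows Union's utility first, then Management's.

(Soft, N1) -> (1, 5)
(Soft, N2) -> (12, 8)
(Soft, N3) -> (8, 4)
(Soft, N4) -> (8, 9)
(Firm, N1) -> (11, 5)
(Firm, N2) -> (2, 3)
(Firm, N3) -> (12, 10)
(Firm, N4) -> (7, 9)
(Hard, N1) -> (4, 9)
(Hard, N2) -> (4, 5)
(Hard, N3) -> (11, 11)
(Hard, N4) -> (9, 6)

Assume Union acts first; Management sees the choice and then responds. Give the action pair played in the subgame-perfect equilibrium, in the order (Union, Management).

(Firm, N3)

Work backward from Management's decision.
- Soft: BR = N4, leader payoff 8.
- Firm: BR = N3, leader payoff 12.
- Hard: BR = N3, leader payoff 11.
Union's induced payoffs are 8, 12, 11, so Union commits to Firm. Subgame-perfect outcome: (Firm, N3) with payoffs (12, 10).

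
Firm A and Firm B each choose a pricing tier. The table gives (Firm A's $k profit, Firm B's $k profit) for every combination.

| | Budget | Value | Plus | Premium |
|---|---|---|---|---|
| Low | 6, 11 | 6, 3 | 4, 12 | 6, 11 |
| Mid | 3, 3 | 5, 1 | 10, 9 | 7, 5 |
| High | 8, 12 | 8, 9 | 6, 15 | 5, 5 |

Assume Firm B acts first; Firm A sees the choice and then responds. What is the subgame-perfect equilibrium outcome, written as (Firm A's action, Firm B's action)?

Work backward from Firm A's decision.
- Budget: BR = High, leader payoff 12.
- Value: BR = High, leader payoff 9.
- Plus: BR = Mid, leader payoff 9.
- Premium: BR = Mid, leader payoff 5.
Firm B's induced payoffs are 12, 9, 9, 5, so Firm B commits to Budget. Subgame-perfect outcome: (High, Budget) with payoffs (8, 12).

(High, Budget)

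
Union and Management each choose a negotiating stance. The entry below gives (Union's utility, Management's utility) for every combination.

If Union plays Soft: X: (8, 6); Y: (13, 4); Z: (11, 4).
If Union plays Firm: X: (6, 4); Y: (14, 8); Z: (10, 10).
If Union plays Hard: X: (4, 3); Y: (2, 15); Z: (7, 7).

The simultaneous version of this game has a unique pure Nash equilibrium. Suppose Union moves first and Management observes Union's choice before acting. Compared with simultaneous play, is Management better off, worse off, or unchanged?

Solve by backward induction (Union leads).
- Soft → Management plays X (best of 6, 4, 4); Union gets 8.
- Firm → Management plays Z (best of 4, 8, 10); Union gets 10.
- Hard → Management plays Y (best of 3, 15, 7); Union gets 2.
Among 8, 10, 2, the best is 10 at Firm. Subgame-perfect outcome: (Firm, Z) with payoffs (10, 10).
For the simultaneous game, intersect best replies.
Union's best replies: X→Soft; Y→Firm; Z→Soft.
Management's best replies: Soft→X; Firm→Z; Hard→Y.
The unique mutual best reply is (Soft, X), giving (8, 6).
Management earns 10 sequentially versus 6 at the Nash outcome: better off.

better off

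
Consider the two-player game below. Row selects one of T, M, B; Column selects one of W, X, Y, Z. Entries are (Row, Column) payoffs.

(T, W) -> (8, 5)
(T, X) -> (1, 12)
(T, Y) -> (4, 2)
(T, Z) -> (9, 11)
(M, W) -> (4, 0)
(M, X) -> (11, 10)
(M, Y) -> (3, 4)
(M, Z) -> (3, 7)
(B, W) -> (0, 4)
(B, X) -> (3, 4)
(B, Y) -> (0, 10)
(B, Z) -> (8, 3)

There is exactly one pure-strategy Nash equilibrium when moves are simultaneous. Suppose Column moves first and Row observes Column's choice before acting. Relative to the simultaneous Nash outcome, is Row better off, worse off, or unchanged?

worse off

Backward induction with Column moving first.
- W: Row compares 8, 4, 0 and picks T; Column would get 5.
- X: Row compares 1, 11, 3 and picks M; Column would get 10.
- Y: Row compares 4, 3, 0 and picks T; Column would get 2.
- Z: Row compares 9, 3, 8 and picks T; Column would get 11.
Maximizing over 5, 10, 2, 11, Column chooses Z. Subgame-perfect outcome: (T, Z) with payoffs (9, 11).
For the simultaneous game, intersect best replies.
Row's best replies: W→T; X→M; Y→T; Z→T.
Column's best replies: T→X; M→X; B→Y.
Only (M, X) has each player best-responding; Nash payoffs (11, 10).
Row earns 9 sequentially versus 11 at the Nash outcome: worse off.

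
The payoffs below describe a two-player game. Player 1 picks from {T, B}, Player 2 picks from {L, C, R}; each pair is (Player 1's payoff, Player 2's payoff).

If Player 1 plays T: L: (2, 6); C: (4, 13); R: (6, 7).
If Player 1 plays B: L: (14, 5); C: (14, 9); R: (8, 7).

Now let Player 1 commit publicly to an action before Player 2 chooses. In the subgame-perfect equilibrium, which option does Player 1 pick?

Solve by backward induction (Player 1 leads).
- T: BR = C, leader payoff 4.
- B: BR = C, leader payoff 14.
Among 4, 14, the best is 14 at B. Subgame-perfect outcome: (B, C) with payoffs (14, 9).

B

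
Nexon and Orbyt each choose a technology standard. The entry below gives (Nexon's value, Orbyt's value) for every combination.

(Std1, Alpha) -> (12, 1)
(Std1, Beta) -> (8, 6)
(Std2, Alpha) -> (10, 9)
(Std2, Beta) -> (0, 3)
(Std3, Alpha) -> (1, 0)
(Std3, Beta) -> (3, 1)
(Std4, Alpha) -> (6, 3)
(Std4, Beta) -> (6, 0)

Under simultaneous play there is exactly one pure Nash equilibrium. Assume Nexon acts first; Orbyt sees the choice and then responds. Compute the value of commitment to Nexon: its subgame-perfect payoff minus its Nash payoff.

Orbyt best-responds to each possible Nexon move:
- Std1: Orbyt compares 1, 6 and picks Beta; Nexon would get 8.
- Std2: Orbyt compares 9, 3 and picks Alpha; Nexon would get 10.
- Std3: Orbyt compares 0, 1 and picks Beta; Nexon would get 3.
- Std4: Orbyt compares 3, 0 and picks Alpha; Nexon would get 6.
Nexon's induced payoffs are 8, 10, 3, 6, so Nexon commits to Std2. Subgame-perfect outcome: (Std2, Alpha) with payoffs (10, 9).
Under simultaneous play:
Nexon's best replies: Alpha→Std1; Beta→Std1.
Orbyt's best replies: Std1→Beta; Std2→Alpha; Std3→Beta; Std4→Alpha.
The unique mutual best reply is (Std1, Beta), giving (8, 6).
Nexon's commitment gain: 10 − 8 = 2.

2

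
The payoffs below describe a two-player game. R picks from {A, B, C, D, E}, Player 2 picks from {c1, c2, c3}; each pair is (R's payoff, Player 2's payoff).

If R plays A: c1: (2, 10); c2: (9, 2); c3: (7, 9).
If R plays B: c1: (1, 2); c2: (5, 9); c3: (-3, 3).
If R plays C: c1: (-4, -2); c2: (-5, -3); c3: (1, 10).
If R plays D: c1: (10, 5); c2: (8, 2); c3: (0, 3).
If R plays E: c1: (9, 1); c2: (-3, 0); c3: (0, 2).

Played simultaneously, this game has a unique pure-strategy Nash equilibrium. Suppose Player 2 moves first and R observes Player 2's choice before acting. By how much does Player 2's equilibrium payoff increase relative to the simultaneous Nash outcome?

4

R best-responds to each possible Player 2 move:
- c1: BR = D, leader payoff 5.
- c2: BR = A, leader payoff 2.
- c3: BR = A, leader payoff 9.
Player 2's induced payoffs are 5, 2, 9, so Player 2 commits to c3. Subgame-perfect outcome: (A, c3) with payoffs (7, 9).
Under simultaneous play:
R's best replies: c1→D; c2→A; c3→A.
Player 2's best replies: A→c1; B→c2; C→c3; D→c1; E→c3.
The unique mutual best reply is (D, c1), giving (10, 5).
Player 2's commitment gain: 9 − 5 = 4.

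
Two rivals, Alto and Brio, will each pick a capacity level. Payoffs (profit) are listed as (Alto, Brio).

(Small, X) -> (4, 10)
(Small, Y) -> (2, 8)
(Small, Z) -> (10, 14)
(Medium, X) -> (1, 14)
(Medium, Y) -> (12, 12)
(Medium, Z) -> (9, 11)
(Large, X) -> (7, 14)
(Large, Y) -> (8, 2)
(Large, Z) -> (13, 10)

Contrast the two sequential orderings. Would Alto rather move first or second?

If Alto leads: Brio's best replies are Small→Z, Medium→X, Large→X; Alto's induced payoffs 10, 1, 7; outcome (Small, Z), payoffs (10, 14).
If Brio leads: Alto's best replies are X→Large, Y→Medium, Z→Large; Brio's induced payoffs 14, 12, 10; outcome (Large, X), payoffs (7, 14).
Alto gets 10 moving first and 7 moving second, so Alto prefers to move first.

first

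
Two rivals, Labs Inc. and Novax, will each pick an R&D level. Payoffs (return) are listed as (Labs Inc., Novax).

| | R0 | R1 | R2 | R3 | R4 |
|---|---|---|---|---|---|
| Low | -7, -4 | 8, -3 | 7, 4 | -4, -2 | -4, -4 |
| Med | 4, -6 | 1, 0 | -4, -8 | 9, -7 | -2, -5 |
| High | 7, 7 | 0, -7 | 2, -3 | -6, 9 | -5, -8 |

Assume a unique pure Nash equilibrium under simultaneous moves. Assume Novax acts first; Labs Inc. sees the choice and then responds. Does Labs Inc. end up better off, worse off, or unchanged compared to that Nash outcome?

Work backward from Labs Inc.'s decision.
- R0: BR = High, leader payoff 7.
- R1: BR = Low, leader payoff -3.
- R2: BR = Low, leader payoff 4.
- R3: BR = Med, leader payoff -7.
- R4: BR = Med, leader payoff -5.
Maximizing over 7, -3, 4, -7, -5, Novax chooses R0. Subgame-perfect outcome: (High, R0) with payoffs (7, 7).
Now find the simultaneous Nash equilibrium.
Labs Inc.'s best replies: R0→High; R1→Low; R2→Low; R3→Med; R4→Med.
Novax's best replies: Low→R2; Med→R1; High→R3.
The unique mutual best reply is (Low, R2), giving (7, 4).
Labs Inc. earns 7 sequentially versus 7 at the Nash outcome: unchanged.

unchanged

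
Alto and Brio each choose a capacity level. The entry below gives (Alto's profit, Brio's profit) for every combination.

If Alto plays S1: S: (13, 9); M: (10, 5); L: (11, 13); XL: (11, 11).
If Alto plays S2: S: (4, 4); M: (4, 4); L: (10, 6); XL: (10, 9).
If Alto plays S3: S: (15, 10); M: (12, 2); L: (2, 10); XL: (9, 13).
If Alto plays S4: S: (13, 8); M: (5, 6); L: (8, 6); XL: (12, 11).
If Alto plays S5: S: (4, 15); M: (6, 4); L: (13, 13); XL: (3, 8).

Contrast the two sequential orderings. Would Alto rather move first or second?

second

If Alto leads: Brio's best replies are S1→L, S2→XL, S3→XL, S4→XL, S5→S; Alto's induced payoffs 11, 10, 9, 12, 4; outcome (S4, XL), payoffs (12, 11).
If Brio leads: Alto's best replies are S→S3, M→S3, L→S5, XL→S4; Brio's induced payoffs 10, 2, 13, 11; outcome (S5, L), payoffs (13, 13).
Alto gets 12 moving first and 13 moving second, so Alto prefers to move second.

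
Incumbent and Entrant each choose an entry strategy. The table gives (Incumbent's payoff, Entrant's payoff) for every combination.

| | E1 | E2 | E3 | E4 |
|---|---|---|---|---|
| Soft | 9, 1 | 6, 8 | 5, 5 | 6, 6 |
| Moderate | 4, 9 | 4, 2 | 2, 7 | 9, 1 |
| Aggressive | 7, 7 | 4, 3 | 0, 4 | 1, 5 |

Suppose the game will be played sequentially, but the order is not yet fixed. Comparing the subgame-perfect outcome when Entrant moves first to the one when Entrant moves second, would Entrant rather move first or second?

If Incumbent leads: Entrant's best replies are Soft→E2, Moderate→E1, Aggressive→E1; Incumbent's induced payoffs 6, 4, 7; outcome (Aggressive, E1), payoffs (7, 7).
If Entrant leads: Incumbent's best replies are E1→Soft, E2→Soft, E3→Soft, E4→Moderate; Entrant's induced payoffs 1, 8, 5, 1; outcome (Soft, E2), payoffs (6, 8).
Entrant gets 8 moving first and 7 moving second, so Entrant prefers to move first.

first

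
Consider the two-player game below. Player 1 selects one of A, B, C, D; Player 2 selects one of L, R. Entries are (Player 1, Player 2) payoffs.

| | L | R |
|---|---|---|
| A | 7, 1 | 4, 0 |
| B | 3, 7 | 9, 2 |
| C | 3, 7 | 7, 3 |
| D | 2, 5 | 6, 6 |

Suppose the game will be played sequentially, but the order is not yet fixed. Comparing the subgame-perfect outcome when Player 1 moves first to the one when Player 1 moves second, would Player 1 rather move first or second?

If Player 1 leads: Player 2's best replies are A→L, B→L, C→L, D→R; Player 1's induced payoffs 7, 3, 3, 6; outcome (A, L), payoffs (7, 1).
If Player 2 leads: Player 1's best replies are L→A, R→B; Player 2's induced payoffs 1, 2; outcome (B, R), payoffs (9, 2).
Player 1 gets 7 moving first and 9 moving second, so Player 1 prefers to move second.

second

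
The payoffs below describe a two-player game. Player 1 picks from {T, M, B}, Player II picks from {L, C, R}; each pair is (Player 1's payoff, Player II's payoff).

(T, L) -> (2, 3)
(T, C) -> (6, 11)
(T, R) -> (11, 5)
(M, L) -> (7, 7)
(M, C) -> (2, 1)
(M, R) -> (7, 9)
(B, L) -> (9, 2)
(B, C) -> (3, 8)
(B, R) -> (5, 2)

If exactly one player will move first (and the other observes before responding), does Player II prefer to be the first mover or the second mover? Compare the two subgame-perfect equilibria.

If Player 1 leads: Player II's best replies are T→C, M→R, B→C; Player 1's induced payoffs 6, 7, 3; outcome (M, R), payoffs (7, 9).
If Player II leads: Player 1's best replies are L→B, C→T, R→T; Player II's induced payoffs 2, 11, 5; outcome (T, C), payoffs (6, 11).
Player II gets 11 moving first and 9 moving second, so Player II prefers to move first.

first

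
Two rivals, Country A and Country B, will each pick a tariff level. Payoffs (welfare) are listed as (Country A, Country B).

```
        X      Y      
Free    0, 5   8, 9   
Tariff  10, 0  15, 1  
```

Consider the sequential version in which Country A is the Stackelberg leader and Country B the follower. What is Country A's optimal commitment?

Solve by backward induction (Country A leads).
- Free: BR = Y, leader payoff 8.
- Tariff: BR = Y, leader payoff 15.
Maximizing over 8, 15, Country A chooses Tariff. Subgame-perfect outcome: (Tariff, Y) with payoffs (15, 1).

Tariff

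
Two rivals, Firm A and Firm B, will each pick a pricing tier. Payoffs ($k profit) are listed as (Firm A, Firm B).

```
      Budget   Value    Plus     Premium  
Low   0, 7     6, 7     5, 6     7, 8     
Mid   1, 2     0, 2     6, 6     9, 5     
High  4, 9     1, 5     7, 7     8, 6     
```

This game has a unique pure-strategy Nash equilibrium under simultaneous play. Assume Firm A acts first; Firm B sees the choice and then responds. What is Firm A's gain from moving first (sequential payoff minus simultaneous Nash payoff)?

3

Solve by backward induction (Firm A leads).
- Low: Firm B compares 7, 7, 6, 8 and picks Premium; Firm A would get 7.
- Mid: Firm B compares 2, 2, 6, 5 and picks Plus; Firm A would get 6.
- High: Firm B compares 9, 5, 7, 6 and picks Budget; Firm A would get 4.
Among 7, 6, 4, the best is 7 at Low. Subgame-perfect outcome: (Low, Premium) with payoffs (7, 8).
Under simultaneous play:
Firm A's best replies: Budget→High; Value→Low; Plus→High; Premium→Mid.
Firm B's best replies: Low→Premium; Mid→Plus; High→Budget.
The unique mutual best reply is (High, Budget), giving (4, 9).
Firm A's commitment gain: 7 − 4 = 3.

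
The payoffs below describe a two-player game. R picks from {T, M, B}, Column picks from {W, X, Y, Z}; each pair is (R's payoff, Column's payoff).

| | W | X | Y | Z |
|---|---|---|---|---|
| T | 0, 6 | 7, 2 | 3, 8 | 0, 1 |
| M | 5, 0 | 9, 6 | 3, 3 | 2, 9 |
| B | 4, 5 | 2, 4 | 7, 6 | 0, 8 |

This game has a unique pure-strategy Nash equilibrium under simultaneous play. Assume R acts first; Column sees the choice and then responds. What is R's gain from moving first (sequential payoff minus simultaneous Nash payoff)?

1

Column best-responds to each possible R move:
- T: BR = Y, leader payoff 3.
- M: BR = Z, leader payoff 2.
- B: BR = Z, leader payoff 0.
R's induced payoffs are 3, 2, 0, so R commits to T. Subgame-perfect outcome: (T, Y) with payoffs (3, 8).
For the simultaneous game, intersect best replies.
R's best replies: W→M; X→M; Y→B; Z→M.
Column's best replies: T→Y; M→Z; B→Z.
The unique mutual best reply is (M, Z), giving (2, 9).
R's commitment gain: 3 − 2 = 1.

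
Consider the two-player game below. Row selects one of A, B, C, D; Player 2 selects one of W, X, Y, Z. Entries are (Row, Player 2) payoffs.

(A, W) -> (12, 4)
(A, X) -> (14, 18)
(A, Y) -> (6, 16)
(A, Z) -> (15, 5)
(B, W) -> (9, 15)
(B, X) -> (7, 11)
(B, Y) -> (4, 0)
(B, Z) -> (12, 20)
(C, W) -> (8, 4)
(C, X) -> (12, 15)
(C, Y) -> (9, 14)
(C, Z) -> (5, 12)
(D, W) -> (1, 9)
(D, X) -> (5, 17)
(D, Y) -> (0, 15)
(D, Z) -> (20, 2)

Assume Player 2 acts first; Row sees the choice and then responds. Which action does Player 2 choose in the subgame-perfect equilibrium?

X

Row best-responds to each possible Player 2 move:
- W → Row plays A (best of 12, 9, 8, 1); Player 2 gets 4.
- X → Row plays A (best of 14, 7, 12, 5); Player 2 gets 18.
- Y → Row plays C (best of 6, 4, 9, 0); Player 2 gets 14.
- Z → Row plays D (best of 15, 12, 5, 20); Player 2 gets 2.
Maximizing over 4, 18, 14, 2, Player 2 chooses X. Subgame-perfect outcome: (A, X) with payoffs (14, 18).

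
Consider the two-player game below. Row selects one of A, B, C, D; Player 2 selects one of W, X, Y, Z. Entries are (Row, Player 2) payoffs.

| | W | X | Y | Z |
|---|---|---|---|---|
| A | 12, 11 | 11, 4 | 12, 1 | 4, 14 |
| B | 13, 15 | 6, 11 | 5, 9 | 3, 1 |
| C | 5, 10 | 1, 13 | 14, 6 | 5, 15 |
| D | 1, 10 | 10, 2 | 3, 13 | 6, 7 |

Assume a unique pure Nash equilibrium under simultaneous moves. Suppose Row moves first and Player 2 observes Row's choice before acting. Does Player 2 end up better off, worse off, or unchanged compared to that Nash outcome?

Work backward from Player 2's decision.
- A → Player 2 plays Z (best of 11, 4, 1, 14); Row gets 4.
- B → Player 2 plays W (best of 15, 11, 9, 1); Row gets 13.
- C → Player 2 plays Z (best of 10, 13, 6, 15); Row gets 5.
- D → Player 2 plays Y (best of 10, 2, 13, 7); Row gets 3.
Row's induced payoffs are 4, 13, 5, 3, so Row commits to B. Subgame-perfect outcome: (B, W) with payoffs (13, 15).
For the simultaneous game, intersect best replies.
Row's best replies: W→B; X→A; Y→C; Z→D.
Player 2's best replies: A→Z; B→W; C→Z; D→Y.
Only (B, W) has each player best-responding; Nash payoffs (13, 15).
Player 2 earns 15 sequentially versus 15 at the Nash outcome: unchanged.

unchanged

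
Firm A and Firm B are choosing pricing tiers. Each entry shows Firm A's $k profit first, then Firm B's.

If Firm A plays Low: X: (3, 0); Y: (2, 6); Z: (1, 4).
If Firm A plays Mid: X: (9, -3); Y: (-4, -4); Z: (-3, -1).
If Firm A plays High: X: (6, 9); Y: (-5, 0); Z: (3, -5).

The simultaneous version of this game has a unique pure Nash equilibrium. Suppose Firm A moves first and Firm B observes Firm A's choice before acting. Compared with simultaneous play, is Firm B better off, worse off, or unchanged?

better off

Work backward from Firm B's decision.
- Low: Firm B compares 0, 6, 4 and picks Y; Firm A would get 2.
- Mid: Firm B compares -3, -4, -1 and picks Z; Firm A would get -3.
- High: Firm B compares 9, 0, -5 and picks X; Firm A would get 6.
Among 2, -3, 6, the best is 6 at High. Subgame-perfect outcome: (High, X) with payoffs (6, 9).
For the simultaneous game, intersect best replies.
Firm A's best replies: X→Mid; Y→Low; Z→High.
Firm B's best replies: Low→Y; Mid→Z; High→X.
The unique mutual best reply is (Low, Y), giving (2, 6).
Firm B earns 9 sequentially versus 6 at the Nash outcome: better off.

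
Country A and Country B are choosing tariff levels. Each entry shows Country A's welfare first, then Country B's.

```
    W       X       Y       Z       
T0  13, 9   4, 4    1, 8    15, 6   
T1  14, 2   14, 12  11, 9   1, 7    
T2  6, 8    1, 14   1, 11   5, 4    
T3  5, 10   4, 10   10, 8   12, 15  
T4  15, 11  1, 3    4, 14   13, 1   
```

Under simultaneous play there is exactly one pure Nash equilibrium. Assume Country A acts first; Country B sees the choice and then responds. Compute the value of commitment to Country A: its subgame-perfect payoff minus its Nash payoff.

0

Country B best-responds to each possible Country A move:
- T0: Country B compares 9, 4, 8, 6 and picks W; Country A would get 13.
- T1: Country B compares 2, 12, 9, 7 and picks X; Country A would get 14.
- T2: Country B compares 8, 14, 11, 4 and picks X; Country A would get 1.
- T3: Country B compares 10, 10, 8, 15 and picks Z; Country A would get 12.
- T4: Country B compares 11, 3, 14, 1 and picks Y; Country A would get 4.
Country A's induced payoffs are 13, 14, 1, 12, 4, so Country A commits to T1. Subgame-perfect outcome: (T1, X) with payoffs (14, 12).
Now find the simultaneous Nash equilibrium.
Country A's best replies: W→T4; X→T1; Y→T1; Z→T0.
Country B's best replies: T0→W; T1→X; T2→X; T3→Z; T4→Y.
The unique mutual best reply is (T1, X), giving (14, 12).
Country A's commitment gain: 14 − 14 = 0.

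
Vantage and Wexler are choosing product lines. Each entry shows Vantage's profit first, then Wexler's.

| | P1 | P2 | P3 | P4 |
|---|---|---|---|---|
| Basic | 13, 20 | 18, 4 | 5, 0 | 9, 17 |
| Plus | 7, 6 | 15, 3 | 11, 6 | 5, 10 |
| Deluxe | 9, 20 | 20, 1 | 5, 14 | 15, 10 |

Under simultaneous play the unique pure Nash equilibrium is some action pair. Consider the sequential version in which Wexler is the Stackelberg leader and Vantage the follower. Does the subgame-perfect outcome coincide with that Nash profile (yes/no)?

yes

Work backward from Vantage's decision.
- P1: Vantage compares 13, 7, 9 and picks Basic; Wexler would get 20.
- P2: Vantage compares 18, 15, 20 and picks Deluxe; Wexler would get 1.
- P3: Vantage compares 5, 11, 5 and picks Plus; Wexler would get 6.
- P4: Vantage compares 9, 5, 15 and picks Deluxe; Wexler would get 10.
Maximizing over 20, 1, 6, 10, Wexler chooses P1. Subgame-perfect outcome: (Basic, P1) with payoffs (13, 20).
Under simultaneous play:
Vantage's best replies: P1→Basic; P2→Deluxe; P3→Plus; P4→Deluxe.
Wexler's best replies: Basic→P1; Plus→P4; Deluxe→P1.
Only (Basic, P1) has each player best-responding; Nash payoffs (13, 20).
Sequential outcome (Basic, P1) coincides with the Nash profile (Basic, P1).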